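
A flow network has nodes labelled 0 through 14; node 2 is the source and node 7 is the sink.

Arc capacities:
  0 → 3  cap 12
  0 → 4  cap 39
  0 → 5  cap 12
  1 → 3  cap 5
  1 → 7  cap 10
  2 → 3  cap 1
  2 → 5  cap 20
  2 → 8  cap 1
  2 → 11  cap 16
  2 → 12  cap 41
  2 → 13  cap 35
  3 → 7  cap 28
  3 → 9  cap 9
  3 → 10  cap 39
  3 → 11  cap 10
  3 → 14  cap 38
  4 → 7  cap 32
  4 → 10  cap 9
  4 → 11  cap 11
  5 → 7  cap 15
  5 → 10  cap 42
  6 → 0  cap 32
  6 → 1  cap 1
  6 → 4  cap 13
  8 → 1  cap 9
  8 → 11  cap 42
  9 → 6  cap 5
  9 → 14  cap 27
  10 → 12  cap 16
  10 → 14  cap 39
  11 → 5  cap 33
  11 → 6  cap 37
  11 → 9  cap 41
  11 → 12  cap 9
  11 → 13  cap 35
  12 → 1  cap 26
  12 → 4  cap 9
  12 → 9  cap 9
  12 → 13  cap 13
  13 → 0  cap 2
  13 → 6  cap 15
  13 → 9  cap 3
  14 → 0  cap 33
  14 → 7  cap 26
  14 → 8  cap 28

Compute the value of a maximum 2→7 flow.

Maximum flow value: 91

augment #1: 2→3→7 bottleneck 1, total now 1
augment #2: 2→5→7 bottleneck 15, total now 16
augment #3: 2→8→1→7 bottleneck 1, total now 17
augment #4: 2→12→1→7 bottleneck 9, total now 26
augment #5: 2→12→4→7 bottleneck 9, total now 35
augment #6: 2→5→10→14→7 bottleneck 5, total now 40
augment #7: 2→11→6→4→7 bottleneck 13, total now 53
augment #8: 2→11→9→14→7 bottleneck 3, total now 56
augment #9: 2→12→1→3→7 bottleneck 5, total now 61
augment #10: 2→12→9→14→7 bottleneck 9, total now 70
augment #11: 2→13→0→3→7 bottleneck 2, total now 72
augment #12: 2→13→9→14→7 bottleneck 3, total now 75
augment #13: 2→13→6→0→3→7 bottleneck 10, total now 85
augment #14: 2→13→6→0→4→7 bottleneck 5, total now 90
augment #15: 2→12→1→8→11→9→14→7 bottleneck 1, total now 91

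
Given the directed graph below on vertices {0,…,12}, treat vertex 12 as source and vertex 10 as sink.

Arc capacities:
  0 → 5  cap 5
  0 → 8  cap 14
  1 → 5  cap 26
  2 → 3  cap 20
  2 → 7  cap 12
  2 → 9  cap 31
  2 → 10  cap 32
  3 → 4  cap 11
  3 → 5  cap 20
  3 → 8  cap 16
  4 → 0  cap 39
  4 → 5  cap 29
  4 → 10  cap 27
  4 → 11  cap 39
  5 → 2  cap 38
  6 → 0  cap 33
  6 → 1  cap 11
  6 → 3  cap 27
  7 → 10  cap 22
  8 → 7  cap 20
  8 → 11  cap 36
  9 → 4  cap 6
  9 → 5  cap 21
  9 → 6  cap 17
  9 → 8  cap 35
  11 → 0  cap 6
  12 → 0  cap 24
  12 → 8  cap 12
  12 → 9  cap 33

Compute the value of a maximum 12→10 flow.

Maximum flow value: 58

augment #1: 12→8→7→10 bottleneck 12, total now 12
augment #2: 12→9→4→10 bottleneck 6, total now 18
augment #3: 12→0→5→2→10 bottleneck 5, total now 23
augment #4: 12→0→8→7→10 bottleneck 8, total now 31
augment #5: 12→9→5→2→10 bottleneck 21, total now 52
augment #6: 12→9→6→3→4→10 bottleneck 6, total now 58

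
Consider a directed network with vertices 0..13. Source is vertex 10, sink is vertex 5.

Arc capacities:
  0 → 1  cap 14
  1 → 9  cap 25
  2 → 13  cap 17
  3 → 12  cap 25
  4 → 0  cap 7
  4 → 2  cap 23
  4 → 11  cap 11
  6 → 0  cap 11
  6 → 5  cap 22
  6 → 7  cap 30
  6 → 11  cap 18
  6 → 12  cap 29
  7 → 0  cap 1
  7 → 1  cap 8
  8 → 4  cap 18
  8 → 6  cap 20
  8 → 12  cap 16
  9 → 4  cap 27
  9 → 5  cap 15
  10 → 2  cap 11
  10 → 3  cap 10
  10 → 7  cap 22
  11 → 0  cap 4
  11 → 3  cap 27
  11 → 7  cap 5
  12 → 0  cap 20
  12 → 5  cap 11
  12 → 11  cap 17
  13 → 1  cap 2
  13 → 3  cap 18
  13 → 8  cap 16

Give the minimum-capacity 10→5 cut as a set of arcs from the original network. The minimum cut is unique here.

Min-cut arcs: {(7,0), (7,1), (10,2), (10,3)} (total capacity 30)

augment #1: 10→3→12→5 push 10
augment #2: 10→7→1→9→5 push 8
augment #3: 10→2→13→1→9→5 push 2
augment #4: 10→2→13→3→12→5 push 1
augment #5: 10→2→13→8→6→5 push 8
augment #6: 10→7→0→1→9→5 push 1
max flow = 30; residual-reachable set from 10 gives S-side
cut edges (S→T): {(7,0), (7,1), (10,2), (10,3)} total cap 30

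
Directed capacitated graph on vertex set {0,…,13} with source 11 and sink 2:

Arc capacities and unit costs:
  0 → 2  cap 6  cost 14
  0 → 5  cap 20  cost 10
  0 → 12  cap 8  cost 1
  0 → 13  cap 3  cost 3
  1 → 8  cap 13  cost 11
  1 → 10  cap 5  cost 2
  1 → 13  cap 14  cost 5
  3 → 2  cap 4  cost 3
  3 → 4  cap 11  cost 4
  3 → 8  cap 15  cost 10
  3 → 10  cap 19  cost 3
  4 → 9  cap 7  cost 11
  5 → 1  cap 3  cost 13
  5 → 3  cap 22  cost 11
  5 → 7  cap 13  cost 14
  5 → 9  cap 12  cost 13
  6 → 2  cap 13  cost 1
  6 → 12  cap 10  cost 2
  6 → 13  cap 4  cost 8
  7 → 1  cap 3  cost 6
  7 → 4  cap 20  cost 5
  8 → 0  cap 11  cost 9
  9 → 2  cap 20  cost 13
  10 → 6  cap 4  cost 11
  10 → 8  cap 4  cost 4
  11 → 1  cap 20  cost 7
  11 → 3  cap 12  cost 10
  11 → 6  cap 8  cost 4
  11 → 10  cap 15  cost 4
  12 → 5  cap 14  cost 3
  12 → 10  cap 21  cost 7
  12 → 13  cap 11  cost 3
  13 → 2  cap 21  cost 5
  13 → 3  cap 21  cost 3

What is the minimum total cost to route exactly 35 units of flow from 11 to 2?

shortest-cost path #1: 11→6→2 push 8 @ unit cost 5 (adds 40)
shortest-cost path #2: 11→3→2 push 4 @ unit cost 13 (adds 52)
shortest-cost path #3: 11→10→6→2 push 4 @ unit cost 16 (adds 64)
shortest-cost path #4: 11→1→13→2 push 14 @ unit cost 17 (adds 238)
shortest-cost path #5: 11→10→8→0→13→2 push 3 @ unit cost 25 (adds 75)
shortest-cost path #6: 11→10→8→0→12→13→2 push 1 @ unit cost 26 (adds 26)
shortest-cost path #7: 11→1→8→0→12→13→2 push 1 @ unit cost 36 (adds 36)
total cost = 531

Minimum cost for 35 units: 531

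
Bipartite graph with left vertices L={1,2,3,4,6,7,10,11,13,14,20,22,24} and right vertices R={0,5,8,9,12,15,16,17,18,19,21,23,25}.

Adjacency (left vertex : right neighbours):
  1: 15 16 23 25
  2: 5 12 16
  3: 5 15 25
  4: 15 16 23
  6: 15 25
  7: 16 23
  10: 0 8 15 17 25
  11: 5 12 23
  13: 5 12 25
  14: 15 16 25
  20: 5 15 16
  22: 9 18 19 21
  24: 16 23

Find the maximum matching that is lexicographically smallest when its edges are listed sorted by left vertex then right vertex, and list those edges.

Lex-smallest maximum matching: {(1,15), (2,5), (3,25), (4,16), (7,23), (10,0), (11,12), (22,9)}

|M| = 8 (so the lex-smallest maximum matching has 8 edges)
process left vertices in ascending order; for each, take the smallest-labelled available neighbour that still permits 8 edges overall, or leave it unmatched if none does
lex-smallest matching: {1-15, 2-5, 3-25, 4-16, 7-23, 10-0, 11-12, 22-9}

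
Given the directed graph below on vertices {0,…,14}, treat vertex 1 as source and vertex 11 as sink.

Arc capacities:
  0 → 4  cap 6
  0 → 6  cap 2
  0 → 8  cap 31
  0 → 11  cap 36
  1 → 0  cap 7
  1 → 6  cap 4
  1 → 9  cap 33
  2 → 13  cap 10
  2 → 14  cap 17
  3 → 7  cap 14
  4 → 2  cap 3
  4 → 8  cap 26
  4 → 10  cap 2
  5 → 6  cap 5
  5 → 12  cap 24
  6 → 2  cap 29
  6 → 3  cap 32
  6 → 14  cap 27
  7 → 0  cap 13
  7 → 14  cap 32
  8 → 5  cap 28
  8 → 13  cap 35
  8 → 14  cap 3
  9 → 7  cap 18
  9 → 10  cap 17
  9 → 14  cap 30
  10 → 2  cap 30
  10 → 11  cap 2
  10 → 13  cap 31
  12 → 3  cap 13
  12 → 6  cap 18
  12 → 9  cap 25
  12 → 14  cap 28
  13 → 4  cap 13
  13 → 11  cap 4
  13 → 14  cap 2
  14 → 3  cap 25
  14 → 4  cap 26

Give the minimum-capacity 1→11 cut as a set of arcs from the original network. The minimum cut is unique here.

augment #1: 1→0→11 push 7
augment #2: 1→9→10→11 push 2
augment #3: 1→6→2→13→11 push 4
augment #4: 1→9→7→0→11 push 13
max flow = 26; residual-reachable set from 1 gives S-side
cut edges (S→T): {(1,0), (7,0), (10,11), (13,11)} total cap 26

Min-cut arcs: {(1,0), (7,0), (10,11), (13,11)} (total capacity 26)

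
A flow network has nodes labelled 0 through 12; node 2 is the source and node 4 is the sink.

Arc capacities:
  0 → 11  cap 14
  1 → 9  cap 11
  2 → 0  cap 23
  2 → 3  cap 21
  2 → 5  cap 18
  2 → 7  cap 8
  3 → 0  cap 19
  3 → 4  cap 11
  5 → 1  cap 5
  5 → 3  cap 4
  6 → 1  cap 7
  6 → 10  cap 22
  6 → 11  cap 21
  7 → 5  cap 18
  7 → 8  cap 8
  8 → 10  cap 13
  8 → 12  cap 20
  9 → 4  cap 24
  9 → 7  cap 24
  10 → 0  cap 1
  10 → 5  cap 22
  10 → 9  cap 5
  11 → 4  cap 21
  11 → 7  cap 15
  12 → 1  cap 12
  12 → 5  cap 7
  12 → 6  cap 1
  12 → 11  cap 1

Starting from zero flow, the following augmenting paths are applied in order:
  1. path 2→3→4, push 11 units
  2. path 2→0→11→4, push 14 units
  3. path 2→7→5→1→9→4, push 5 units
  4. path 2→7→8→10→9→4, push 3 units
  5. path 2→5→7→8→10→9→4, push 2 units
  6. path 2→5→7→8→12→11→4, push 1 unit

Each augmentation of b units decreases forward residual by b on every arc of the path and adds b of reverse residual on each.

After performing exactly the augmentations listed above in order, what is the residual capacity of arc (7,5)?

Residual capacity of (7,5): 16

after path 1 (2→3→4, push 11): res(7,5)=18
after path 2 (2→0→11→4, push 14): res(7,5)=18
after path 3 (2→7→5→1→9→4, push 5): res(7,5)=13
after path 4 (2→7→8→10→9→4, push 3): res(7,5)=13
after path 5 (2→5→7→8→10→9→4, push 2): res(7,5)=15
after path 6 (2→5→7→8→12→11→4, push 1): res(7,5)=16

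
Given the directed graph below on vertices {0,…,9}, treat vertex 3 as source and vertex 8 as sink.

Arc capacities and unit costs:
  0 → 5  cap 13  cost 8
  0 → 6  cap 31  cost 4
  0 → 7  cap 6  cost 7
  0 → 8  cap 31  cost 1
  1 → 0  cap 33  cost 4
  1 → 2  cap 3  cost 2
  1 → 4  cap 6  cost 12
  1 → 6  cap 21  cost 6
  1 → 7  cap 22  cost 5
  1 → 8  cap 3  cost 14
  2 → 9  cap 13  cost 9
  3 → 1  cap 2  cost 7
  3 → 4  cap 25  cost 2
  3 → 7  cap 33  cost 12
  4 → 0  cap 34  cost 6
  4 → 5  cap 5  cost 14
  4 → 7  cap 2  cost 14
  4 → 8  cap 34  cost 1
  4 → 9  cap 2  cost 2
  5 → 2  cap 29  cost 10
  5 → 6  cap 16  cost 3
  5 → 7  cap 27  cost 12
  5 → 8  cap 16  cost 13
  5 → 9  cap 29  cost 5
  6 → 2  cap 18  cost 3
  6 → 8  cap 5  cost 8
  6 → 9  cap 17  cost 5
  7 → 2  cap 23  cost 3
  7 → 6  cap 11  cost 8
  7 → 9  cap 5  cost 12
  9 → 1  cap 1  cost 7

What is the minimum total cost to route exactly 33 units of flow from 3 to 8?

shortest-cost path #1: 3→4→8 push 25 @ unit cost 3 (adds 75)
shortest-cost path #2: 3→1→0→8 push 2 @ unit cost 12 (adds 24)
shortest-cost path #3: 3→7→6→8 push 5 @ unit cost 28 (adds 140)
shortest-cost path #4: 3→7→9→1→0→8 push 1 @ unit cost 36 (adds 36)
total cost = 275

Minimum cost for 33 units: 275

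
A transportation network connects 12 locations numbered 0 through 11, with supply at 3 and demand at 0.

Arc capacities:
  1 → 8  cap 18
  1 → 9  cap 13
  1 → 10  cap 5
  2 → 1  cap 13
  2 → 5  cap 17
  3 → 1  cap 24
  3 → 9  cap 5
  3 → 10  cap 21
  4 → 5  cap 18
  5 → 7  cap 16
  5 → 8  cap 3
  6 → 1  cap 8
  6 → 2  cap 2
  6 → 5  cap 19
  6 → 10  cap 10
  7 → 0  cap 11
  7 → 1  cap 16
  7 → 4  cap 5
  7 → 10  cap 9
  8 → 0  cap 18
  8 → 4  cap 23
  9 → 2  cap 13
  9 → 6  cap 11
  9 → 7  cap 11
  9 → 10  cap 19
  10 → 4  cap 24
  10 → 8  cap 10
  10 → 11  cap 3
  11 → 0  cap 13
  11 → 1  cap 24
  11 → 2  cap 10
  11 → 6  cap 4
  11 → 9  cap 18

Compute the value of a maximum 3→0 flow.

Maximum flow value: 32

augment #1: 3→1→8→0 bottleneck 18, total now 18
augment #2: 3→9→7→0 bottleneck 5, total now 23
augment #3: 3→10→11→0 bottleneck 3, total now 26
augment #4: 3→1→9→7→0 bottleneck 6, total now 32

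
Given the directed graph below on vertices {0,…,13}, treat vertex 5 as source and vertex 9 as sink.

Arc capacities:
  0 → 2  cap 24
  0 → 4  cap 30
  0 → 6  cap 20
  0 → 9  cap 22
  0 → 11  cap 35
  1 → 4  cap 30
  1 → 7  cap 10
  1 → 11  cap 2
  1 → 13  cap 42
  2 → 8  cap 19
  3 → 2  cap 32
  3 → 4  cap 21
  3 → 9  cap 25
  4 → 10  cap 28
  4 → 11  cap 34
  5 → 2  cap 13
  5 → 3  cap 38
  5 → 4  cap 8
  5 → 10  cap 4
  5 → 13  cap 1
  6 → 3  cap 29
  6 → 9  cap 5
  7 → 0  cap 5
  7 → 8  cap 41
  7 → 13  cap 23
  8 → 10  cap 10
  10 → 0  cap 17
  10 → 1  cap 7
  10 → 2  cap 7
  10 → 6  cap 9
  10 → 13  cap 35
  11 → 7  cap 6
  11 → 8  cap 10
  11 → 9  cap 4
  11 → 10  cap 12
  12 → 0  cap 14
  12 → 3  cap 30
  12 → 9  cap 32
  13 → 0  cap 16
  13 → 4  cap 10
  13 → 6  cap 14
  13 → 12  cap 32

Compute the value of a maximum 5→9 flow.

Maximum flow value: 61

augment #1: 5→3→9 bottleneck 25, total now 25
augment #2: 5→4→11→9 bottleneck 4, total now 29
augment #3: 5→10→0→9 bottleneck 4, total now 33
augment #4: 5→13→0→9 bottleneck 1, total now 34
augment #5: 5→4→10→0→9 bottleneck 4, total now 38
augment #6: 5→2→8→10→0→9 bottleneck 9, total now 47
augment #7: 5→2→8→10→6→9 bottleneck 1, total now 48
augment #8: 5→3→4→10→6→9 bottleneck 4, total now 52
augment #9: 5→3→4→10→13→0→9 bottleneck 4, total now 56
augment #10: 5→3→4→10→13→12→9 bottleneck 5, total now 61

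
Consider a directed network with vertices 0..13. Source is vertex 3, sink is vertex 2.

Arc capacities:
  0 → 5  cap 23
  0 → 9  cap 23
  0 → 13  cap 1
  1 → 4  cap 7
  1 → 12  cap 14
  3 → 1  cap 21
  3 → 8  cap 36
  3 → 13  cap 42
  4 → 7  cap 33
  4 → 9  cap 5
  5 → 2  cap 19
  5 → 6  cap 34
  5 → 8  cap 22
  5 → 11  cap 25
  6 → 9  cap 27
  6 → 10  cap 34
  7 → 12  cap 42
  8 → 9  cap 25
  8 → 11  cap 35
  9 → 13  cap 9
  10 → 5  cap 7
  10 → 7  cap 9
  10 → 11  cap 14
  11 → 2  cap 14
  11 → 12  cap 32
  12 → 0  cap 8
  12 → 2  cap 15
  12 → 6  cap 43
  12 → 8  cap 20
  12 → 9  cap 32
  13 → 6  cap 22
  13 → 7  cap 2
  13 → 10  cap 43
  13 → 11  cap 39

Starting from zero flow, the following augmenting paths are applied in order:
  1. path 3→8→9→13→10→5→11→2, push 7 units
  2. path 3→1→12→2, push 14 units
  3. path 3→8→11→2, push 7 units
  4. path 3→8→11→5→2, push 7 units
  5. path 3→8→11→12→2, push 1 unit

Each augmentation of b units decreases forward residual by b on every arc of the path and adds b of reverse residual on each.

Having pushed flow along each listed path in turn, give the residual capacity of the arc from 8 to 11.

after path 1 (3→8→9→13→10→5→11→2, push 7): res(8,11)=35
after path 2 (3→1→12→2, push 14): res(8,11)=35
after path 3 (3→8→11→2, push 7): res(8,11)=28
after path 4 (3→8→11→5→2, push 7): res(8,11)=21
after path 5 (3→8→11→12→2, push 1): res(8,11)=20

Residual capacity of (8,11): 20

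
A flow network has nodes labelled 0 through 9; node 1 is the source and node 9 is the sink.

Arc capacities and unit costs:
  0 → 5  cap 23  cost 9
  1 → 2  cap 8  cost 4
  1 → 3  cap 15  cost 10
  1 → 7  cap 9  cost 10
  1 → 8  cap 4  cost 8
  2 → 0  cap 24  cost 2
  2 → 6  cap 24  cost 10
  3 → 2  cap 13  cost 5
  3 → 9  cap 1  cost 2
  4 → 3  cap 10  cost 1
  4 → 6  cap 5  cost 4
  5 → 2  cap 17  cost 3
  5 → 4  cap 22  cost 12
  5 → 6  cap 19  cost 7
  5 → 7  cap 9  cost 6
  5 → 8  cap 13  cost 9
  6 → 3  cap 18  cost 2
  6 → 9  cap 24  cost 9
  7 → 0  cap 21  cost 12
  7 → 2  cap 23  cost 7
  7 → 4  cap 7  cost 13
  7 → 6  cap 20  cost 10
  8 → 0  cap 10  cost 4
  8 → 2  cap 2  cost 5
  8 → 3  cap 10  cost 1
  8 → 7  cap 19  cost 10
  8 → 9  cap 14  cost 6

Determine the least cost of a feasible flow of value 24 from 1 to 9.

shortest-cost path #1: 1→8→3→9 push 1 @ unit cost 11 (adds 11)
shortest-cost path #2: 1→8→9 push 3 @ unit cost 14 (adds 42)
shortest-cost path #3: 1→3→8→9 push 1 @ unit cost 15 (adds 15)
shortest-cost path #4: 1→2→6→9 push 8 @ unit cost 23 (adds 184)
shortest-cost path #5: 1→7→6→9 push 9 @ unit cost 29 (adds 261)
shortest-cost path #6: 1→3→2→6→9 push 2 @ unit cost 34 (adds 68)
total cost = 581

Minimum cost for 24 units: 581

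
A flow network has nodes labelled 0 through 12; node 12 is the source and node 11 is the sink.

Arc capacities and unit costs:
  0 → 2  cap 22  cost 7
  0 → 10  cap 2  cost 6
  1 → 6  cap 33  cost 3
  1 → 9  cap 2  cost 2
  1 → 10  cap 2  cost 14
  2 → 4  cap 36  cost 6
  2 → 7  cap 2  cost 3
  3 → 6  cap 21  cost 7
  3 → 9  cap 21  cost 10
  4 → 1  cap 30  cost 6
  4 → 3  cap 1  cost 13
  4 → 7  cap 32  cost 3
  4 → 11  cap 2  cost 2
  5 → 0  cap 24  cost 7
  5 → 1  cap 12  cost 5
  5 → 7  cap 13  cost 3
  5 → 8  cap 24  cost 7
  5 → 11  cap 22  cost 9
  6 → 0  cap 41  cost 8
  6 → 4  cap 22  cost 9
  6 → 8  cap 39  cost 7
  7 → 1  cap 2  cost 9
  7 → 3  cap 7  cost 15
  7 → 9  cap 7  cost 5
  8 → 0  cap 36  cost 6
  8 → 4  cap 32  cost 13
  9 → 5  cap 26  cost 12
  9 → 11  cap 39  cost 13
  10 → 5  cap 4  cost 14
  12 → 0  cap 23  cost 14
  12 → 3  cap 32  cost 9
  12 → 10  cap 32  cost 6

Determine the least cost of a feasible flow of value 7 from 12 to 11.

Minimum cost for 7 units: 202

shortest-cost path #1: 12→3→6→4→11 push 2 @ unit cost 27 (adds 54)
shortest-cost path #2: 12→10→5→11 push 4 @ unit cost 29 (adds 116)
shortest-cost path #3: 12→3→9→11 push 1 @ unit cost 32 (adds 32)
total cost = 202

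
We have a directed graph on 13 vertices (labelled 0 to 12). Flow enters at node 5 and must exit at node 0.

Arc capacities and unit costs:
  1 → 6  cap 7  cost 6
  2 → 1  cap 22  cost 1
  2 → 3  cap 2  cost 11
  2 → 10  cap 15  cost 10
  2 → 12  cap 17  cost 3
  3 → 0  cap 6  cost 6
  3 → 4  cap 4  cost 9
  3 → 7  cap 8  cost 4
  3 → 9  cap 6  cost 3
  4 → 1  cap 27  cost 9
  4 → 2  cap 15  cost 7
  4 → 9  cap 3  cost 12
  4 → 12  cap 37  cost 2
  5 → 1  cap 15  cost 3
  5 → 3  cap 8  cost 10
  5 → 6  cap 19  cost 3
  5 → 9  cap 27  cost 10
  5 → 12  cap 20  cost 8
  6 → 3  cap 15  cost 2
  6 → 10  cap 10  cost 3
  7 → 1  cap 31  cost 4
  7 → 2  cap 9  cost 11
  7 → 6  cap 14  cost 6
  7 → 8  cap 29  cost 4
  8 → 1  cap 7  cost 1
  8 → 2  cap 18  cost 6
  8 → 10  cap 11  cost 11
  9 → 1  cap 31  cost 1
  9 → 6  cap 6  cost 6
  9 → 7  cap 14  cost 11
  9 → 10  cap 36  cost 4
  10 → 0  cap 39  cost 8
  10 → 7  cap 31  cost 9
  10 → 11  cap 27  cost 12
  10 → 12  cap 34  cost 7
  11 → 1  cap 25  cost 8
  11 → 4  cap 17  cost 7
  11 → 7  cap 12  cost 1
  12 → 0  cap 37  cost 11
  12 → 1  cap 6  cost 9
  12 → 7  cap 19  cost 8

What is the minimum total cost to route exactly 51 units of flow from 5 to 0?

Minimum cost for 51 units: 910

shortest-cost path #1: 5→6→3→0 push 6 @ unit cost 11 (adds 66)
shortest-cost path #2: 5→6→10→0 push 10 @ unit cost 14 (adds 140)
shortest-cost path #3: 5→12→0 push 20 @ unit cost 19 (adds 380)
shortest-cost path #4: 5→6→3→9→10→0 push 3 @ unit cost 20 (adds 60)
shortest-cost path #5: 5→9→10→0 push 12 @ unit cost 22 (adds 264)
total cost = 910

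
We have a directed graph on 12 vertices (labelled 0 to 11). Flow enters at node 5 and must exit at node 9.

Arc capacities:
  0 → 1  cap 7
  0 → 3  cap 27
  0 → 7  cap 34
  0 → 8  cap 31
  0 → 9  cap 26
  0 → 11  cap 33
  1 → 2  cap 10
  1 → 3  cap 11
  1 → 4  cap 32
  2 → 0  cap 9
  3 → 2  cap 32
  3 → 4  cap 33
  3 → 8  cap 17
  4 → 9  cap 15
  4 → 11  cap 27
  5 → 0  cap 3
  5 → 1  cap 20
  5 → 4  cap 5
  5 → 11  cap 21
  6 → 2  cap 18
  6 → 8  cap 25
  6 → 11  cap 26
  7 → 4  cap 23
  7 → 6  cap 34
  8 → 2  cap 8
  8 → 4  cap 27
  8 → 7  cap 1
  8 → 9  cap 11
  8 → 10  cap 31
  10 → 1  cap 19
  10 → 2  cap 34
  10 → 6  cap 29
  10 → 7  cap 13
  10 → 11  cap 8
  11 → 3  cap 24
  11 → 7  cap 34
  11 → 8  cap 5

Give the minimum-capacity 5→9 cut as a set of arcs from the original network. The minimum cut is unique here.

Min-cut arcs: {(2,0), (4,9), (5,0), (8,9)} (total capacity 38)

augment #1: 5→0→9 push 3
augment #2: 5→4→9 push 5
augment #3: 5→1→4→9 push 10
augment #4: 5→11→8→9 push 5
augment #5: 5→1→2→0→9 push 9
augment #6: 5→1→3→8→9 push 1
augment #7: 5→11→3→8→9 push 5
max flow = 38; residual-reachable set from 5 gives S-side
cut edges (S→T): {(2,0), (4,9), (5,0), (8,9)} total cap 38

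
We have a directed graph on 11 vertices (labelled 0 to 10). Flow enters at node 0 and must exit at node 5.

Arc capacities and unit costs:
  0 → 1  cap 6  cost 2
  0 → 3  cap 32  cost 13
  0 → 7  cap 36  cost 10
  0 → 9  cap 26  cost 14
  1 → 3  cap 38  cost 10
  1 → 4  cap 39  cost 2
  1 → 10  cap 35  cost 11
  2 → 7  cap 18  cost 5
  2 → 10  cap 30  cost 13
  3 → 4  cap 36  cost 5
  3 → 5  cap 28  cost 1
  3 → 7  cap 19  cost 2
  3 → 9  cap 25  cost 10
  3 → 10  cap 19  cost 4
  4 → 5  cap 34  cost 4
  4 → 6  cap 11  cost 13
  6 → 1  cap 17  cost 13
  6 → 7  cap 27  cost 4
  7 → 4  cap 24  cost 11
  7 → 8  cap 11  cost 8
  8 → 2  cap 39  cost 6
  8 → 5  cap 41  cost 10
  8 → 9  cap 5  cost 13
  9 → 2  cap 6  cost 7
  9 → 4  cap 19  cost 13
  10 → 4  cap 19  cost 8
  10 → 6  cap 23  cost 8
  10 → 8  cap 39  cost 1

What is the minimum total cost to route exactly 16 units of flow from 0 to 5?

shortest-cost path #1: 0→1→4→5 push 6 @ unit cost 8 (adds 48)
shortest-cost path #2: 0→3→5 push 10 @ unit cost 14 (adds 140)
total cost = 188

Minimum cost for 16 units: 188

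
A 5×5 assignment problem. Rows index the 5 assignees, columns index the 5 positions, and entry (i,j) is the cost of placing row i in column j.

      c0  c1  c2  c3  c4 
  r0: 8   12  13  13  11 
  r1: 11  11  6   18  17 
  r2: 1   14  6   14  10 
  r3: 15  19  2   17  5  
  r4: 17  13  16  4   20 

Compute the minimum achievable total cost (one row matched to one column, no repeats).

Minimum assignment cost: 28

optimal assignment: row0→col1 (cost 12), row1→col2 (cost 6), row2→col0 (cost 1), row3→col4 (cost 5), row4→col3 (cost 4)
total = 12 + 6 + 1 + 5 + 4 = 28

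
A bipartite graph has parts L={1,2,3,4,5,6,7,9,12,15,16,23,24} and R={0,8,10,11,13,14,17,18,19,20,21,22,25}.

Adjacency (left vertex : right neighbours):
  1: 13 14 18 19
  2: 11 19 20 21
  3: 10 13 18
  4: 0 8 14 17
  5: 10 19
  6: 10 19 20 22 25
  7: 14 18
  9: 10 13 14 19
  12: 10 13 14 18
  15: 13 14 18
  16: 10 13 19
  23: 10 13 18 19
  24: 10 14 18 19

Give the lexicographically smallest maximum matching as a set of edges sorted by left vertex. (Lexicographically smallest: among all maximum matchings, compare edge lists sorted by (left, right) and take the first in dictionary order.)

|M| = 8 (so the lex-smallest maximum matching has 8 edges)
process left vertices in ascending order; for each, take the smallest-labelled available neighbour that still permits 8 edges overall, or leave it unmatched if none does
lex-smallest matching: {1-13, 2-11, 3-10, 4-0, 5-19, 6-20, 7-14, 12-18}

Lex-smallest maximum matching: {(1,13), (2,11), (3,10), (4,0), (5,19), (6,20), (7,14), (12,18)}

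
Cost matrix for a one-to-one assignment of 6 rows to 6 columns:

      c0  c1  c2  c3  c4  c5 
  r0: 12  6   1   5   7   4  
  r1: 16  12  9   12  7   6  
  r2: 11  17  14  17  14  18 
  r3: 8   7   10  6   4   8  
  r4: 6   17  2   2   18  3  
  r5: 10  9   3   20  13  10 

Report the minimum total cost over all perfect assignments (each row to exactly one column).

Minimum assignment cost: 32

optimal assignment: row0→col1 (cost 6), row1→col5 (cost 6), row2→col0 (cost 11), row3→col4 (cost 4), row4→col3 (cost 2), row5→col2 (cost 3)
total = 6 + 6 + 11 + 4 + 2 + 3 = 32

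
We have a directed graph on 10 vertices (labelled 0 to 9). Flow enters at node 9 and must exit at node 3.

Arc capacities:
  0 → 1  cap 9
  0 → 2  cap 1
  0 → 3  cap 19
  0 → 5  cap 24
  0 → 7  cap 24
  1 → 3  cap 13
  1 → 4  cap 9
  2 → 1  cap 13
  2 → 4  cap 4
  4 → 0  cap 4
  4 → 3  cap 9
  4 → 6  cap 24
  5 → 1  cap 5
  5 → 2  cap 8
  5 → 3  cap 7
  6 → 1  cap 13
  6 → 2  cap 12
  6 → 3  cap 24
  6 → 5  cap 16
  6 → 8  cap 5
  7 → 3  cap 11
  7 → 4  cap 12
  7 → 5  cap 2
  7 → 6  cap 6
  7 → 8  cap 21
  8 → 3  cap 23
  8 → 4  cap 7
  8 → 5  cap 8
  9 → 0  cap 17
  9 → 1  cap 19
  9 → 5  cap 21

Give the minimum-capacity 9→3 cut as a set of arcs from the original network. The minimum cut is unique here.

Min-cut arcs: {(1,3), (1,4), (2,4), (5,3), (9,0)} (total capacity 50)

augment #1: 9→0→3 push 17
augment #2: 9→1→3 push 13
augment #3: 9→5→3 push 7
augment #4: 9→1→4→3 push 6
augment #5: 9→5→1→4→3 push 3
augment #6: 9→5→2→4→0→3 push 2
augment #7: 9→5→2→4→6→3 push 2
max flow = 50; residual-reachable set from 9 gives S-side
cut edges (S→T): {(1,3), (1,4), (2,4), (5,3), (9,0)} total cap 50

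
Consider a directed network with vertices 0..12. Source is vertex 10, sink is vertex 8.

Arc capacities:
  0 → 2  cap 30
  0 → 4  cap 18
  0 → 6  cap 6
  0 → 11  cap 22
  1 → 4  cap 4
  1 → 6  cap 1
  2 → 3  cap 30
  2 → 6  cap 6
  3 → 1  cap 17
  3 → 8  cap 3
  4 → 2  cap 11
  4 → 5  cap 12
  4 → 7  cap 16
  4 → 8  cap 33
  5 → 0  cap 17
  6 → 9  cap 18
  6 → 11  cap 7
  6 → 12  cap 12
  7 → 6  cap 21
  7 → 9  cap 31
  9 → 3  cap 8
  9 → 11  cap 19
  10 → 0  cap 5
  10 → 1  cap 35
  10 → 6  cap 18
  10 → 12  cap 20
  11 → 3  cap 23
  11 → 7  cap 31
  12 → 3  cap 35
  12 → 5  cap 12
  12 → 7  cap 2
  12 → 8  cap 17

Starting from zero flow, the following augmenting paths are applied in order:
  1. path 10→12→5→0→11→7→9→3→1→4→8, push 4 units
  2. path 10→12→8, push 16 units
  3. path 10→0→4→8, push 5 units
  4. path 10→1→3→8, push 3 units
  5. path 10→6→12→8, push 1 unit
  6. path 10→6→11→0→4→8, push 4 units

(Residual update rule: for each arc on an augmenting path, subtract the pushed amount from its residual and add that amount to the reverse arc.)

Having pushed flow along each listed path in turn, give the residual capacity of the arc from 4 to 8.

Residual capacity of (4,8): 20

after path 1 (10→12→5→0→11→7→9→3→1→4→8, push 4): res(4,8)=29
after path 2 (10→12→8, push 16): res(4,8)=29
after path 3 (10→0→4→8, push 5): res(4,8)=24
after path 4 (10→1→3→8, push 3): res(4,8)=24
after path 5 (10→6→12→8, push 1): res(4,8)=24
after path 6 (10→6→11→0→4→8, push 4): res(4,8)=20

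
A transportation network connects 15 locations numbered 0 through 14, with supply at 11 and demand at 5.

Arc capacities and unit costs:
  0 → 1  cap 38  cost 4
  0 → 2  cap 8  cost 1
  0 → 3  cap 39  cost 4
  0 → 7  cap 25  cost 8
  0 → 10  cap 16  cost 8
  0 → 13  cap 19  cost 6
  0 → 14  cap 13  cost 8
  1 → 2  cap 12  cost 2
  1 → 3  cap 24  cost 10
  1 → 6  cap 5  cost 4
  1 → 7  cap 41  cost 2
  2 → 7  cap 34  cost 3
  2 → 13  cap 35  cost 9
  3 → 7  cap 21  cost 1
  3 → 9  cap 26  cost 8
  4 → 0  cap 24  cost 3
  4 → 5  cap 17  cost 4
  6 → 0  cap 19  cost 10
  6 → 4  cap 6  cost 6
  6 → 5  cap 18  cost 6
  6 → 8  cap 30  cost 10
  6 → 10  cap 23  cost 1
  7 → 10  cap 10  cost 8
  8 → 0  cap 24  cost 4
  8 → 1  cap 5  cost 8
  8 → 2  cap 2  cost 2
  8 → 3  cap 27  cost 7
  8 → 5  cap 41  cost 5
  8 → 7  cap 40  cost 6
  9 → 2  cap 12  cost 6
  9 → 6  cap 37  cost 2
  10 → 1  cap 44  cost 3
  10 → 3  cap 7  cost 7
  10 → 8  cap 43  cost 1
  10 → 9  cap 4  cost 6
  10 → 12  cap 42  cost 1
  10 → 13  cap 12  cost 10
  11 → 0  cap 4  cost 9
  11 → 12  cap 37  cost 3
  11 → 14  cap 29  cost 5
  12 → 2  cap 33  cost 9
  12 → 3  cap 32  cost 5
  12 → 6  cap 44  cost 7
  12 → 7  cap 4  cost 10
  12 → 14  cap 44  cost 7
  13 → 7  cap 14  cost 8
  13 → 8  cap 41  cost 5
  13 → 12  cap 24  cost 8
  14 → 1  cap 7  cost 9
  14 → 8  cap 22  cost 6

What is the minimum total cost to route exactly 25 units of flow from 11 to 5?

shortest-cost path #1: 11→12→6→5 push 18 @ unit cost 16 (adds 288)
shortest-cost path #2: 11→14→8→5 push 7 @ unit cost 16 (adds 112)
total cost = 400

Minimum cost for 25 units: 400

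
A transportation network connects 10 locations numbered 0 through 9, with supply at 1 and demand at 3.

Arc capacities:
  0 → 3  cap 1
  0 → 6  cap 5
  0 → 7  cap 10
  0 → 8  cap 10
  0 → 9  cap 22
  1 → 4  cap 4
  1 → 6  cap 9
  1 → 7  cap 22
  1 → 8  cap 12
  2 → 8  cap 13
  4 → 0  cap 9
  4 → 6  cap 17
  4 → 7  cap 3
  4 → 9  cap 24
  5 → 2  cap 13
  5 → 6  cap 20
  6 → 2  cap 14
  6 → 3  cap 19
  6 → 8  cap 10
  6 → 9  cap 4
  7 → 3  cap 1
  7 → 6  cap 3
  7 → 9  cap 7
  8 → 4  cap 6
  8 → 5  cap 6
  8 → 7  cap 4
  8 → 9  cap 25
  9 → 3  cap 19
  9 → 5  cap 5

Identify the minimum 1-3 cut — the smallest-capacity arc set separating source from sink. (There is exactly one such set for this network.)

Min-cut arcs: {(1,4), (1,6), (1,8), (7,3), (7,6), (7,9)} (total capacity 36)

augment #1: 1→6→3 push 9
augment #2: 1→7→3 push 1
augment #3: 1→4→0→3 push 1
augment #4: 1→4→6→3 push 3
augment #5: 1→7→6→3 push 3
augment #6: 1→7→9→3 push 7
augment #7: 1→8→9→3 push 12
max flow = 36; residual-reachable set from 1 gives S-side
cut edges (S→T): {(1,4), (1,6), (1,8), (7,3), (7,6), (7,9)} total cap 36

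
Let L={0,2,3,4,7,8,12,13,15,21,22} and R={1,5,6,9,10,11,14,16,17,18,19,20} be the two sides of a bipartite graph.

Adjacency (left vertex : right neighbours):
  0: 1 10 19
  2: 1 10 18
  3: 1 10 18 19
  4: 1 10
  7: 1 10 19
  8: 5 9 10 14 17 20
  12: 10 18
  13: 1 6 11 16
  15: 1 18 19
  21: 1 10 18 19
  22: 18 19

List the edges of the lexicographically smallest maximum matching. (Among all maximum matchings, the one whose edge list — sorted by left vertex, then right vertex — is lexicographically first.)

|M| = 6 (so the lex-smallest maximum matching has 6 edges)
process left vertices in ascending order; for each, take the smallest-labelled available neighbour that still permits 6 edges overall, or leave it unmatched if none does
lex-smallest matching: {0-1, 2-10, 3-18, 7-19, 8-5, 13-6}

Lex-smallest maximum matching: {(0,1), (2,10), (3,18), (7,19), (8,5), (13,6)}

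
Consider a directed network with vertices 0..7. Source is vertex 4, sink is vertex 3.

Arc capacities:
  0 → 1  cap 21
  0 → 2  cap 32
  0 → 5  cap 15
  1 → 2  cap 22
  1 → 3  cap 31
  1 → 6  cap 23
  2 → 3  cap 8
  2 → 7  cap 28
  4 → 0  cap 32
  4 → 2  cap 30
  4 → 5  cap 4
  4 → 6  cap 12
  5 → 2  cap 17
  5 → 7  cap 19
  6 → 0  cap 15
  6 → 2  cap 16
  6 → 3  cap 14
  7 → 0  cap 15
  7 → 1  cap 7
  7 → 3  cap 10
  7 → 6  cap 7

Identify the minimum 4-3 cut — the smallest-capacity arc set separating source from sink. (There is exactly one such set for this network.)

augment #1: 4→2→3 push 8
augment #2: 4→6→3 push 12
augment #3: 4→0→1→3 push 21
augment #4: 4→2→7→3 push 10
augment #5: 4→2→7→1→3 push 7
augment #6: 4→2→7→6→3 push 2
max flow = 60; residual-reachable set from 4 gives S-side
cut edges (S→T): {(0,1), (2,3), (6,3), (7,1), (7,3)} total cap 60

Min-cut arcs: {(0,1), (2,3), (6,3), (7,1), (7,3)} (total capacity 60)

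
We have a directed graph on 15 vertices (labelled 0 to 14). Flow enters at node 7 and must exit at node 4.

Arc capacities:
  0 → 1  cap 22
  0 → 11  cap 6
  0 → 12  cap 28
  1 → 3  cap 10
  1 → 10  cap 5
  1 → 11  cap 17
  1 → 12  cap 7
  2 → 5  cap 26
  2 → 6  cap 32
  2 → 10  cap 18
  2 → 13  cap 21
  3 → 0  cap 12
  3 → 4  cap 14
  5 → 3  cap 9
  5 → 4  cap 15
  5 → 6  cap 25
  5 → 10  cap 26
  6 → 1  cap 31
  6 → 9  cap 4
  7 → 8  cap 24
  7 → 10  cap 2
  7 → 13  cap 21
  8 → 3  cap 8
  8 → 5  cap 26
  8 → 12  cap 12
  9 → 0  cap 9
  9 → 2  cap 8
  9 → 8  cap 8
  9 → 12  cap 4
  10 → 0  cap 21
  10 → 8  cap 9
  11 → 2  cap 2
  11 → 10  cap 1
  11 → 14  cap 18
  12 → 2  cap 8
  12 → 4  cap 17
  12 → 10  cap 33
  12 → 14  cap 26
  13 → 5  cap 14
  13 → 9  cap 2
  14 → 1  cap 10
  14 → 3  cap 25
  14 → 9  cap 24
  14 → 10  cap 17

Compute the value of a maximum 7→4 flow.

Maximum flow value: 42

augment #1: 7→8→3→4 bottleneck 8, total now 8
augment #2: 7→8→5→4 bottleneck 15, total now 23
augment #3: 7→8→12→4 bottleneck 1, total now 24
augment #4: 7→10→0→12→4 bottleneck 2, total now 26
augment #5: 7→13→5→3→4 bottleneck 6, total now 32
augment #6: 7→13→9→12→4 bottleneck 2, total now 34
augment #7: 7→13→5→8→12→4 bottleneck 8, total now 42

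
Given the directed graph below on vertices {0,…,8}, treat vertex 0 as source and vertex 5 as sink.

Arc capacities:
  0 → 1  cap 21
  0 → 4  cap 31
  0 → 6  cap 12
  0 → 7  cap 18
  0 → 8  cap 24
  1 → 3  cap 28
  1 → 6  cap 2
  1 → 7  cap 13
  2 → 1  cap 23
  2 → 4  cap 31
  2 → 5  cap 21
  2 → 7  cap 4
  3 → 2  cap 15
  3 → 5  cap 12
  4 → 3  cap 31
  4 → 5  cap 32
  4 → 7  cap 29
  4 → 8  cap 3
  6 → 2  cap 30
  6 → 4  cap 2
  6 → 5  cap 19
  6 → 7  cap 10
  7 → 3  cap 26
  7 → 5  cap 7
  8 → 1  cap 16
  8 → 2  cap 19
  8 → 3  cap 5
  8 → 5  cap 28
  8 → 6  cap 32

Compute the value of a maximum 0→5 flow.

Maximum flow value: 103

augment #1: 0→4→5 bottleneck 31, total now 31
augment #2: 0→6→5 bottleneck 12, total now 43
augment #3: 0→7→5 bottleneck 7, total now 50
augment #4: 0→8→5 bottleneck 24, total now 74
augment #5: 0→1→3→5 bottleneck 12, total now 86
augment #6: 0→1→6→5 bottleneck 2, total now 88
augment #7: 0→1→3→2→5 bottleneck 7, total now 95
augment #8: 0→7→3→2→5 bottleneck 8, total now 103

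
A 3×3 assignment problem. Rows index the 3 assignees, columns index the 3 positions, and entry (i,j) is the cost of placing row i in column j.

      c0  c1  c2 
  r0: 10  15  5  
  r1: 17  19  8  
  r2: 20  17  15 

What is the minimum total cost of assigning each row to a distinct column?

Minimum assignment cost: 35

optimal assignment: row0→col0 (cost 10), row1→col2 (cost 8), row2→col1 (cost 17)
total = 10 + 8 + 17 = 35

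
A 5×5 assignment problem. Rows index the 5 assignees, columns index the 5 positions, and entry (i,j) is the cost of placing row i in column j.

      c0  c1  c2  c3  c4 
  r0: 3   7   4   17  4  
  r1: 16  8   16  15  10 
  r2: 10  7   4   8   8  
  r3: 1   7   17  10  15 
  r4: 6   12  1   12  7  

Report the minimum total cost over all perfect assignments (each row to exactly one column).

optimal assignment: row0→col4 (cost 4), row1→col1 (cost 8), row2→col3 (cost 8), row3→col0 (cost 1), row4→col2 (cost 1)
total = 4 + 8 + 8 + 1 + 1 = 22

Minimum assignment cost: 22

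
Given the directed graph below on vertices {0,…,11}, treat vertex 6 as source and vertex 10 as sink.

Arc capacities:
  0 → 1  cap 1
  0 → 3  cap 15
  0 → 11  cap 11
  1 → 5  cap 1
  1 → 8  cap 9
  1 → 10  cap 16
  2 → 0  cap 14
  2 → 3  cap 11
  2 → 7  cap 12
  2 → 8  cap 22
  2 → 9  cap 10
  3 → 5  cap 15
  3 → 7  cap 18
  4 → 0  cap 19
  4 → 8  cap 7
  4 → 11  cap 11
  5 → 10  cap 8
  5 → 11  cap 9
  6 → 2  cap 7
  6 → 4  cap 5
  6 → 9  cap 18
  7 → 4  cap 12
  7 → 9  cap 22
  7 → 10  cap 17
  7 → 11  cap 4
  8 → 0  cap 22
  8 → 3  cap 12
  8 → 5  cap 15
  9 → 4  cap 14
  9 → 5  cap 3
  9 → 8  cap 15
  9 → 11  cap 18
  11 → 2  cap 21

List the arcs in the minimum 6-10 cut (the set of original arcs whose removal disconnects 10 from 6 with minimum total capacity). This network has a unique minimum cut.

Min-cut arcs: {(0,1), (5,10), (7,10)} (total capacity 26)

augment #1: 6→2→7→10 push 7
augment #2: 6→9→5→10 push 3
augment #3: 6→4→0→1→10 push 1
augment #4: 6→4→8→5→10 push 4
augment #5: 6→9→8→5→10 push 1
augment #6: 6→9→8→3→7→10 push 10
max flow = 26; residual-reachable set from 6 gives S-side
cut edges (S→T): {(0,1), (5,10), (7,10)} total cap 26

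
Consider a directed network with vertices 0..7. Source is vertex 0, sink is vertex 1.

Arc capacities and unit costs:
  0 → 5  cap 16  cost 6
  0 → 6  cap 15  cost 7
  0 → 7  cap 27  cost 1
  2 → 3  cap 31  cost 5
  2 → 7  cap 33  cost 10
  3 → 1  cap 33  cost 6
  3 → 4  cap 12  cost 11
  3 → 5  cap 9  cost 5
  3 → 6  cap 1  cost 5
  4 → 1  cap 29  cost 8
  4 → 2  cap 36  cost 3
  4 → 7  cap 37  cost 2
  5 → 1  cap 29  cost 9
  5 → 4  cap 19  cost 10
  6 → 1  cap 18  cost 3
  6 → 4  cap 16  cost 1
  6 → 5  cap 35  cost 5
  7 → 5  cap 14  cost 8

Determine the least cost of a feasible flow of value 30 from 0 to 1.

shortest-cost path #1: 0→6→1 push 15 @ unit cost 10 (adds 150)
shortest-cost path #2: 0→5→1 push 15 @ unit cost 15 (adds 225)
total cost = 375

Minimum cost for 30 units: 375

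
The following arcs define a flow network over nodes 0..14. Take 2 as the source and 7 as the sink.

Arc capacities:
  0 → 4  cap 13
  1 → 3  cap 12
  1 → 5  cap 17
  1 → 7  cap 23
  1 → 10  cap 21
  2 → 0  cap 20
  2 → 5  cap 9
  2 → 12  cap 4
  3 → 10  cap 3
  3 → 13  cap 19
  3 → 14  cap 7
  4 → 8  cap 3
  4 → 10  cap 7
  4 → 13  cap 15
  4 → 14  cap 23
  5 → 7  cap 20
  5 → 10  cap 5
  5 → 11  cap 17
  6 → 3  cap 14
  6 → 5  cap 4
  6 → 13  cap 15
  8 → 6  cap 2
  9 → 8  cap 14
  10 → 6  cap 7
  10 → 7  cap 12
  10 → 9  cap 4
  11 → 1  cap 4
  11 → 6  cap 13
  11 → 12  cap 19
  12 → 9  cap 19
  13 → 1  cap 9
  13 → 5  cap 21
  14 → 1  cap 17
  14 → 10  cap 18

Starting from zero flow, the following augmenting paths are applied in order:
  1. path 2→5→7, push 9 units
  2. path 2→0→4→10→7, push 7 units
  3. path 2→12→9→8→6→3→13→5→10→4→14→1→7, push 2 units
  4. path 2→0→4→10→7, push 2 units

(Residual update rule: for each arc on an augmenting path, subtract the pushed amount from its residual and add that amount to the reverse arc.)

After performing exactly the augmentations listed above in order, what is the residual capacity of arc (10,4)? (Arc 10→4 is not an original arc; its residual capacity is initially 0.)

Residual capacity of (10,4): 7

after path 1 (2→5→7, push 9): res(10,4)=0
after path 2 (2→0→4→10→7, push 7): res(10,4)=7
after path 3 (2→12→9→8→6→3→13→5→10→4→14→1→7, push 2): res(10,4)=5
after path 4 (2→0→4→10→7, push 2): res(10,4)=7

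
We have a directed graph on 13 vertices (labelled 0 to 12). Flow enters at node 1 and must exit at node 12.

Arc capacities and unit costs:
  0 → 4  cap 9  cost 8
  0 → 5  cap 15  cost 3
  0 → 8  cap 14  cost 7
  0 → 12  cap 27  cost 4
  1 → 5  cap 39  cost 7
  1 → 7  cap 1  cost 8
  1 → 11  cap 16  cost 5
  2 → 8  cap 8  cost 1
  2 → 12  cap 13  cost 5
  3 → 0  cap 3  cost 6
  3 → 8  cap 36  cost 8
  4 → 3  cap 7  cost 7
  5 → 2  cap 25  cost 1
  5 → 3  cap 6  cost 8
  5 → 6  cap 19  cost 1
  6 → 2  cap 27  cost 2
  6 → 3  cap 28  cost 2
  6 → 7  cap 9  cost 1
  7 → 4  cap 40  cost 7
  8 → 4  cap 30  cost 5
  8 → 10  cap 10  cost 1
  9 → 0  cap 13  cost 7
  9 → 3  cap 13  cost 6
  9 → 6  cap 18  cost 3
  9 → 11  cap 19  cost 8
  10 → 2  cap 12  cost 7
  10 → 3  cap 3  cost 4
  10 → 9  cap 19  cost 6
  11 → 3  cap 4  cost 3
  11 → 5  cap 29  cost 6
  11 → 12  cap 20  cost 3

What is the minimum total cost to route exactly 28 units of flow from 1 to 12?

Minimum cost for 28 units: 284

shortest-cost path #1: 1→11→12 push 16 @ unit cost 8 (adds 128)
shortest-cost path #2: 1→5→2→12 push 12 @ unit cost 13 (adds 156)
total cost = 284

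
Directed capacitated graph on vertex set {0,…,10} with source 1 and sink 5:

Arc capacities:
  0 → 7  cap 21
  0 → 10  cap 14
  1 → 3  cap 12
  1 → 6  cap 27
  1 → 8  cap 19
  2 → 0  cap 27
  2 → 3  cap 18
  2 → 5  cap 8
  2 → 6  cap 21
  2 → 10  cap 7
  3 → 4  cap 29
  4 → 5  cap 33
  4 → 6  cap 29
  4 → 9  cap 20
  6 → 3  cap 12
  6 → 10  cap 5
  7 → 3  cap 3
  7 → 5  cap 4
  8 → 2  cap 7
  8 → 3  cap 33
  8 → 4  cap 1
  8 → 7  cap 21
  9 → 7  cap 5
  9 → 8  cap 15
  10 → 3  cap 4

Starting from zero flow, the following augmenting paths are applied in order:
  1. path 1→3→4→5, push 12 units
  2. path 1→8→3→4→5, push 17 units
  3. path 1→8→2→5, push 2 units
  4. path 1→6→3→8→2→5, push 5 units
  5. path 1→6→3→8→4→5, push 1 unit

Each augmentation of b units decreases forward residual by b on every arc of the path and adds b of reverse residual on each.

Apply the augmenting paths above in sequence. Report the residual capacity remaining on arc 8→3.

after path 1 (1→3→4→5, push 12): res(8,3)=33
after path 2 (1→8→3→4→5, push 17): res(8,3)=16
after path 3 (1→8→2→5, push 2): res(8,3)=16
after path 4 (1→6→3→8→2→5, push 5): res(8,3)=21
after path 5 (1→6→3→8→4→5, push 1): res(8,3)=22

Residual capacity of (8,3): 22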